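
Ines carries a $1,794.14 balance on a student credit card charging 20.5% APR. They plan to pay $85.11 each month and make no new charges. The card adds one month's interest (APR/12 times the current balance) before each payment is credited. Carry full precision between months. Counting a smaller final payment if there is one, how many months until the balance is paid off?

27 payments

Monthly rate r = 20.5%/12 = 1.70833% = 0.0170833.
Recurrence: B ← B·(1+r) − $85.11.
Month 1: interest $30.65; balance after payment $1,739.68.
Month 2: interest $29.72; balance after payment $1,684.29.
Closed form: n = −ln(1 − rB₀/P)/ln(1+r) = −ln(0.63988)/ln(1.01708) ≈ 26.358, so the balance reaches zero during payment 27.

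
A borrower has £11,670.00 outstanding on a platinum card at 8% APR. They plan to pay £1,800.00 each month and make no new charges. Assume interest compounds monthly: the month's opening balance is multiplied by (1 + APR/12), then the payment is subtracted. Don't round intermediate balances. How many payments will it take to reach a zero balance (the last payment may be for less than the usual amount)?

7 payments

Monthly rate r = 8%/12 = 0.666667% = 0.00666667.
Recurrence: B ← B·(1+r) − £1,800.00.
Month 1: interest £77.80; balance after payment £9,947.80.
Month 2: interest £66.32; balance after payment £8,214.12.
Closed form: n = −ln(1 − rB₀/P)/ln(1+r) = −ln(0.95678)/ln(1.00667) ≈ 6.650, so the balance reaches zero during payment 7.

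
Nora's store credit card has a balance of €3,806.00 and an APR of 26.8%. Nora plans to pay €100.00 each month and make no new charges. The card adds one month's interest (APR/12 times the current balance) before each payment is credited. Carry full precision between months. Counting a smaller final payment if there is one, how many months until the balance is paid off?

86 months

Monthly rate r = 26.8%/12 = 2.23333% = 0.0223333.
Recurrence: B ← B·(1+r) − €100.00.
Month 1: interest €85.00; balance after payment €3,791.00.
Month 2: interest €84.67; balance after payment €3,775.67.
Closed form: n = −ln(1 − rB₀/P)/ln(1+r) = −ln(0.14999)/ln(1.02233) ≈ 85.893, so the balance reaches zero during payment 86.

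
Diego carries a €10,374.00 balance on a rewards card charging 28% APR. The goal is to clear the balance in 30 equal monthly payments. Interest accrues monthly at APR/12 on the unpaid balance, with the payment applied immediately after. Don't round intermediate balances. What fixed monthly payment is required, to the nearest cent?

Monthly rate r = 28%/12 = 2.33333% = 0.0233333.
Level-payment amortization: P = B₀·r / (1 − (1+r)^(−n)) = 10374.00·0.0233333 / (1 − 1.02333^(−30)).
Denominator 1 − (1+r)^(−30) = 0.49940515.
P = 242.06 / 0.49940515 ≈ 484.70.

€484.70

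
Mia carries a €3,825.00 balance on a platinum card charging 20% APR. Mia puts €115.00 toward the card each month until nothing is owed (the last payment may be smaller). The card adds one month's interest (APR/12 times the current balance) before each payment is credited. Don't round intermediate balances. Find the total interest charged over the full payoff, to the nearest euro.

€1,798

Monthly rate r = 20%/12 = 1.66667% = 0.0166667.
Payoff takes n = ⌈−ln(1 − rB₀/P)/ln(1+r)⌉ = ⌈48.896⌉ = 49 payments; the last is €103.13.
Total paid = 48·€115.00 + €103.13 = €5,623.13.
Total interest = total paid − principal = €5,623.13 − €3,825.00 = €1,798.13.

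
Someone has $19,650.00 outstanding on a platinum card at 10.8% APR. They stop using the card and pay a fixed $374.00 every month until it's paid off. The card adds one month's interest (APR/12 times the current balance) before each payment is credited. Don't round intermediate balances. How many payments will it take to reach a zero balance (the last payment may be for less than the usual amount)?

72 payments

Monthly rate r = 10.8%/12 = 0.9% = 0.009.
Recurrence: B ← B·(1+r) − $374.00.
Month 1: interest $176.85; balance after payment $19,452.85.
Month 2: interest $175.08; balance after payment $19,253.93.
Closed form: n = −ln(1 − rB₀/P)/ln(1+r) = −ln(0.52714)/ln(1.009) ≈ 71.463, so the balance reaches zero during payment 72.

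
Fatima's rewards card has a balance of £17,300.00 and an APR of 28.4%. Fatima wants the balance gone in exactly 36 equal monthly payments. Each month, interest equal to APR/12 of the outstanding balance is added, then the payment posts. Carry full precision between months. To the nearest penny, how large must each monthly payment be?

Monthly rate r = 28.4%/12 = 2.36667% = 0.0236667.
Level-payment amortization: P = B₀·r / (1 − (1+r)^(−n)) = 17300.00·0.0236667 / (1 − 1.02367^(−36)).
Denominator 1 − (1+r)^(−36) = 0.569184046.
P = 409.433 / 0.569184046 ≈ 719.33.

£719.33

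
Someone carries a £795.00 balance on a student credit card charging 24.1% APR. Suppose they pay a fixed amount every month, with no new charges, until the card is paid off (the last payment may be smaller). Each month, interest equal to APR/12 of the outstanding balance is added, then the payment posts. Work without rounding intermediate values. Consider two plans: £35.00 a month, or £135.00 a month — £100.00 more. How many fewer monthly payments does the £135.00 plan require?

Monthly rate r = 24.1%/12 = 2.00833% = 0.0200833.
At £35.00/mo: n = ⌈−ln(1 − rB₀/P)/ln(1+r)⌉ = 31 payments (last £22.27); total interest = total paid − £795.00 = £277.27.
At £135.00/mo: 7 payments (last £44.85); total interest £59.85.
Payments saved = 31 − 7 = 24.

24 fewer payments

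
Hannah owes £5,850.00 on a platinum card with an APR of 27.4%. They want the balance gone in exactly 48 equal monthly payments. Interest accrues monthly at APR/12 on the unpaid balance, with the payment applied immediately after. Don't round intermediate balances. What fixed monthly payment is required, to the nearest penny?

£201.88

Monthly rate r = 27.4%/12 = 2.28333% = 0.0228333.
Level-payment amortization: P = B₀·r / (1 − (1+r)^(−n)) = 5850.00·0.0228333 / (1 − 1.02283^(−48)).
Denominator 1 − (1+r)^(−48) = 0.661650062.
P = 133.575 / 0.661650062 ≈ 201.88.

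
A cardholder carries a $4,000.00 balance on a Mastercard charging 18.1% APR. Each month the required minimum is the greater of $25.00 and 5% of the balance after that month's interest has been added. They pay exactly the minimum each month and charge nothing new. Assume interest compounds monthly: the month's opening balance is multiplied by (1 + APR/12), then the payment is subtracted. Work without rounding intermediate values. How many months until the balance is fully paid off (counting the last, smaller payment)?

82 months

Monthly rate r = 18.1%/12 = 1.50833% = 0.0150833.
While 5% of the post-interest balance exceeds $25.00, each month B ← (B·(1+r))·(1 − 0.05), i.e. B shrinks by the factor (1+r)·0.95 = 0.96433.
This holds for months 1–58. Entering month 59 the balance is $486.55; 5% of the post-interest balance is now below $25.00, so the flat $25.00 minimum applies from here.
From month 59 a fixed $25.00 at rate r clears $486.55 in 24 more payments. Total: 58 + 24 = 82 months.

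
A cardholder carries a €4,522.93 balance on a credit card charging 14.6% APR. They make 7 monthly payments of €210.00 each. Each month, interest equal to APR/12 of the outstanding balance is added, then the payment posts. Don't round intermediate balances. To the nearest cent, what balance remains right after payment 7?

Monthly rate r = 14.6%/12 = 1.21667% = 0.0121667.
Each month: B ← B·(1+r) − €210.00.
Month 1: interest €55.03; balance after payment €4,367.96.
Month 2: interest €53.14; balance after payment €4,211.10.
Month 3: interest €51.24; balance after payment €4,052.34.
Month 4: interest €49.30; balance after payment €3,891.64.
Month 5: interest €47.35; balance after payment €3,728.99.
Month 6: interest €45.37; balance after payment €3,564.36.
Month 7: interest €43.37; balance after payment €3,397.73.

€3,397.73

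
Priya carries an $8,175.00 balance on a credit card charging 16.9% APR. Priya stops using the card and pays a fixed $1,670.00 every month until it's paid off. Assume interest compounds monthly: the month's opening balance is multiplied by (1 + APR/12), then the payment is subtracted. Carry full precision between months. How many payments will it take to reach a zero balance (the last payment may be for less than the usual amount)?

Monthly rate r = 16.9%/12 = 1.40833% = 0.0140833.
Recurrence: B ← B·(1+r) − $1,670.00.
Month 1: interest $115.13; balance after payment $6,620.13.
Month 2: interest $93.23; balance after payment $5,043.36.
Month 3: interest $71.03; balance after payment $3,444.39.
Month 4: interest $48.51; balance after payment $1,822.90.
Month 5: interest $25.67; balance after payment $178.57.
Month 6: interest $2.51; balance after payment $0.00.

6 payments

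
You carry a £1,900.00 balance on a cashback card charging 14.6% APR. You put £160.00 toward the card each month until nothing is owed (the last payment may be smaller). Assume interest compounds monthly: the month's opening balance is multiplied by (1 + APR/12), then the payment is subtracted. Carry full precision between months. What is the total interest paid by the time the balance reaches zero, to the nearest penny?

Monthly rate r = 14.6%/12 = 1.21667% = 0.0121667.
Payoff takes n = ⌈−ln(1 − rB₀/P)/ln(1+r)⌉ = ⌈12.903⌉ = 13 payments; the last is £144.64.
Total paid = 12·£160.00 + £144.64 = £2,064.64.
Total interest = total paid − principal = £2,064.64 − £1,900.00 = £164.64.

£164.64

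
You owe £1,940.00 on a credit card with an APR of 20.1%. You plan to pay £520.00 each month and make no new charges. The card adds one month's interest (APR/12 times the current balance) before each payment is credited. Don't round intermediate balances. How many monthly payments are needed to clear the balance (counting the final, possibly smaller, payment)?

Monthly rate r = 20.1%/12 = 1.675% = 0.01675.
Recurrence: B ← B·(1+r) − £520.00.
Month 1: interest £32.50; balance after payment £1,452.49.
Month 2: interest £24.33; balance after payment £956.82.
Month 3: interest £16.03; balance after payment £452.85.
Month 4: interest £7.59; balance after payment £0.00.

4 payments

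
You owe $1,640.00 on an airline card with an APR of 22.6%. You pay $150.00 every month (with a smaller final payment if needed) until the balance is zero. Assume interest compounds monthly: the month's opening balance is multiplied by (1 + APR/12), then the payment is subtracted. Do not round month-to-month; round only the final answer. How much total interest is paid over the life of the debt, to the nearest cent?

Monthly rate r = 22.6%/12 = 1.88333% = 0.0188333.
Payoff takes n = ⌈−ln(1 − rB₀/P)/ln(1+r)⌉ = ⌈12.357⌉ = 13 payments; the last is $53.88.
Total paid = 12·$150.00 + $53.88 = $1,853.88.
Total interest = total paid − principal = $1,853.88 − $1,640.00 = $213.88.

$213.88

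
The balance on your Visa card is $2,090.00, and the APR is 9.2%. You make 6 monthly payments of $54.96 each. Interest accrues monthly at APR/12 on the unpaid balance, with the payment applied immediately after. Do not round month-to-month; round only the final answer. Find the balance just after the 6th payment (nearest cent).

Monthly rate r = 9.2%/12 = 0.766667% = 0.00766667.
Each month: B ← B·(1+r) − $54.96.
Month 1: interest $16.02; balance after payment $2,051.06.
Month 2: interest $15.72; balance after payment $2,011.83.
Month 3: interest $15.42; balance after payment $1,972.29.
Month 4: interest $15.12; balance after payment $1,932.45.
Month 5: interest $14.82; balance after payment $1,892.31.
Month 6: interest $14.51; balance after payment $1,851.86.

$1,851.86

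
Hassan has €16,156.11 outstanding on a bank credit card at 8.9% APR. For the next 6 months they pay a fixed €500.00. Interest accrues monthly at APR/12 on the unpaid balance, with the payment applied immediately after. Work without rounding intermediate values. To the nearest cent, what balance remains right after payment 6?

Monthly rate r = 8.9%/12 = 0.741667% = 0.00741667.
Each month: B ← B·(1+r) − €500.00.
Month 1: interest €119.82; balance after payment €15,775.93.
Month 2: interest €117.00; balance after payment €15,392.94.
Month 3: interest €114.16; balance after payment €15,007.10.
Month 4: interest €111.30; balance after payment €14,618.41.
Month 5: interest €108.42; balance after payment €14,226.83.
Month 6: interest €105.52; balance after payment €13,832.34.

€13,832.34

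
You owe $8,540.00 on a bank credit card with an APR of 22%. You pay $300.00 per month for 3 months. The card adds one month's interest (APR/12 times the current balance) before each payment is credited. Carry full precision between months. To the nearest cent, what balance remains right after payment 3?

Monthly rate r = 22%/12 = 1.83333% = 0.0183333.
Each month: B ← B·(1+r) − $300.00.
Month 1: interest $156.57; balance after payment $8,396.57.
Month 2: interest $153.94; balance after payment $8,250.50.
Month 3: interest $151.26; balance after payment $8,101.76.

$8,101.76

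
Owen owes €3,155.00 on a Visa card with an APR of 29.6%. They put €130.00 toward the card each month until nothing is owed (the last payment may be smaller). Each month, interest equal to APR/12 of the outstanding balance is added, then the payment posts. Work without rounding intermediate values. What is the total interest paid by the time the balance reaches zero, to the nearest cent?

€1,715.72

Monthly rate r = 29.6%/12 = 2.46667% = 0.0246667.
Payoff takes n = ⌈−ln(1 − rB₀/P)/ln(1+r)⌉ = ⌈37.464⌉ = 38 payments; the last is €60.72.
Total paid = 37·€130.00 + €60.72 = €4,870.72.
Total interest = total paid − principal = €4,870.72 − €3,155.00 = €1,715.72.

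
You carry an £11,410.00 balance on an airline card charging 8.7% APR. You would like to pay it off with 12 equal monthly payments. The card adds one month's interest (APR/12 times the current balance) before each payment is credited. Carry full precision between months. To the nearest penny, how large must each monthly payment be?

Monthly rate r = 8.7%/12 = 0.725% = 0.00725.
Level-payment amortization: P = B₀·r / (1 − (1+r)^(−n)) = 11410.00·0.00725 / (1 − 1.00725^(−12)).
Denominator 1 − (1+r)^(−12) = 0.0830351519.
P = 82.7225 / 0.0830351519 ≈ 996.23.

£996.23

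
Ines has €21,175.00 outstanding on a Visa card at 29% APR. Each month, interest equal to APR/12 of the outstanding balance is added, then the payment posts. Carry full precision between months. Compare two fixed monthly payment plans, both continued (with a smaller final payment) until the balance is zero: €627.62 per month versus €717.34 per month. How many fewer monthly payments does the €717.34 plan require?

Monthly rate r = 29%/12 = 2.41667% = 0.0241667.
At €627.62/mo: n = ⌈−ln(1 − rB₀/P)/ln(1+r)⌉ = 71 payments (last €467.61); total interest = total paid − €21,175.00 = €23,226.01.
At €717.34/mo: 53 payments (last €237.48); total interest €16,364.16.
Payments saved = 71 − 53 = 18.

18 fewer payments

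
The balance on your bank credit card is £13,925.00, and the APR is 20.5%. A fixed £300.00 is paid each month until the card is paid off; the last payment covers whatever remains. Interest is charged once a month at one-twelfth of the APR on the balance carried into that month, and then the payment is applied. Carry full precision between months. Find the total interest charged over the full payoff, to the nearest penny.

Monthly rate r = 20.5%/12 = 1.70833% = 0.0170833.
Payoff takes n = ⌈−ln(1 − rB₀/P)/ln(1+r)⌉ = ⌈92.969⌉ = 93 payments; the last is £290.68.
Total paid = 92·£300.00 + £290.68 = £27,890.68.
Total interest = total paid − principal = £27,890.68 − £13,925.00 = £13,965.68.

£13,965.68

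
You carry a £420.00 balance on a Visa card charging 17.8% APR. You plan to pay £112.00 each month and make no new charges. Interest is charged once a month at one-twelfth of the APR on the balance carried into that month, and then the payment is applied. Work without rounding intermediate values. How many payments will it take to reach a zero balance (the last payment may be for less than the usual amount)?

Monthly rate r = 17.8%/12 = 1.48333% = 0.0148333.
Recurrence: B ← B·(1+r) − £112.00.
Month 1: interest £6.23; balance after payment £314.23.
Month 2: interest £4.66; balance after payment £206.89.
Month 3: interest £3.07; balance after payment £97.96.
Month 4: interest £1.45; balance after payment £0.00.

4 payments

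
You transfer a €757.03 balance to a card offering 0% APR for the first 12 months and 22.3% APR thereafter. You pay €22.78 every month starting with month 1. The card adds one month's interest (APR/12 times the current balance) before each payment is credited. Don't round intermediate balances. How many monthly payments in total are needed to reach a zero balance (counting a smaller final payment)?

40 payments

Promo months 1–12 at r₀ = 0%/12 = 0; months 13+ at r₁ = 22.3%/12 = 0.0185833.
After month 12 (no interest yet): B = €757.03 − 12·€22.78 = €483.67.
Then at r₁ with €22.78/mo: n₂ = −ln(1 − r₁·B/P)/ln(1+r₁) ≈ 27.25 → 28 more payments.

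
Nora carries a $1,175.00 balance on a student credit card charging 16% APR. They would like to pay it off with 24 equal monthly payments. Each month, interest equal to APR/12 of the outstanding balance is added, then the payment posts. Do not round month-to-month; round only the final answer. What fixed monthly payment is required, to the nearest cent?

$57.53

Monthly rate r = 16%/12 = 1.33333% = 0.0133333.
Level-payment amortization: P = B₀·r / (1 − (1+r)^(−n)) = 1175.00·0.0133333 / (1 − 1.01333^(−24)).
Denominator 1 − (1+r)^(−24) = 0.272313854.
P = 15.6667 / 0.272313854 ≈ 57.53.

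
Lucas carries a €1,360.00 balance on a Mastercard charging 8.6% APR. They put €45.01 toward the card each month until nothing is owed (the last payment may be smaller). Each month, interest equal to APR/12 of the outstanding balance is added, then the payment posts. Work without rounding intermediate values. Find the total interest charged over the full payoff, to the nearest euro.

Monthly rate r = 8.6%/12 = 0.716667% = 0.00716667.
Payoff takes n = ⌈−ln(1 − rB₀/P)/ln(1+r)⌉ = ⌈34.174⌉ = 35 payments; the last is €7.86.
Total paid = 34·€45.01 + €7.86 = €1,538.20.
Total interest = total paid − principal = €1,538.20 − €1,360.00 = €178.20.

€178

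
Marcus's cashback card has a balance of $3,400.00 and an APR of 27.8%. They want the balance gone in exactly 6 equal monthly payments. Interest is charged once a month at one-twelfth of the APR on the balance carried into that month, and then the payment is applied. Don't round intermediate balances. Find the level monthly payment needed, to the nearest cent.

Monthly rate r = 27.8%/12 = 2.31667% = 0.0231667.
Level-payment amortization: P = B₀·r / (1 − (1+r)^(−n)) = 3400.00·0.0231667 / (1 − 1.02317^(−6)).
Denominator 1 − (1+r)^(−6) = 0.128391008.
P = 78.7667 / 0.128391008 ≈ 613.49.

$613.49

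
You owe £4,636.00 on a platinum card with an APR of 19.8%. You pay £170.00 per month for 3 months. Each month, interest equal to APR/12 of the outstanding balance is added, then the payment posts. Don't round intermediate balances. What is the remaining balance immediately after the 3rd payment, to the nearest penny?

£4,350.83

Monthly rate r = 19.8%/12 = 1.65% = 0.0165.
Each month: B ← B·(1+r) − £170.00.
Month 1: interest £76.49; balance after payment £4,542.49.
Month 2: interest £74.95; balance after payment £4,447.45.
Month 3: interest £73.38; balance after payment £4,350.83.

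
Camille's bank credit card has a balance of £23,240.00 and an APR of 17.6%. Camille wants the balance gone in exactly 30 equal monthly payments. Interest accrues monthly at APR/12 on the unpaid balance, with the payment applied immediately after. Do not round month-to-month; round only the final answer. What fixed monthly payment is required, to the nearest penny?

£963.13

Monthly rate r = 17.6%/12 = 1.46667% = 0.0146667.
Level-payment amortization: P = B₀·r / (1 − (1+r)^(−n)) = 23240.00·0.0146667 / (1 − 1.01467^(−30)).
Denominator 1 − (1+r)^(−30) = 0.353902295.
P = 340.853 / 0.353902295 ≈ 963.13.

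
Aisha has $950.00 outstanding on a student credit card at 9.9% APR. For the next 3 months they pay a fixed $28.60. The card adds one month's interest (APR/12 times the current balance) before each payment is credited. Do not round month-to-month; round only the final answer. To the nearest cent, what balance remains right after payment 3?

$887.20

Monthly rate r = 9.9%/12 = 0.825% = 0.00825.
Each month: B ← B·(1+r) − $28.60.
Month 1: interest $7.84; balance after payment $929.24.
Month 2: interest $7.67; balance after payment $908.30.
Month 3: interest $7.49; balance after payment $887.20.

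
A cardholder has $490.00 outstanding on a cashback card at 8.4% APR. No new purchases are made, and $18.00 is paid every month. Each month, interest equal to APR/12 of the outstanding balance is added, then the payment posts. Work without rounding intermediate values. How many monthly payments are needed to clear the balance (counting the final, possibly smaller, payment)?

31 payments

Monthly rate r = 8.4%/12 = 0.7% = 0.007.
Recurrence: B ← B·(1+r) − $18.00.
Month 1: interest $3.43; balance after payment $475.43.
Month 2: interest $3.33; balance after payment $460.76.
Closed form: n = −ln(1 − rB₀/P)/ln(1+r) = −ln(0.80944)/ln(1.007) ≈ 30.307, so the balance reaches zero during payment 31.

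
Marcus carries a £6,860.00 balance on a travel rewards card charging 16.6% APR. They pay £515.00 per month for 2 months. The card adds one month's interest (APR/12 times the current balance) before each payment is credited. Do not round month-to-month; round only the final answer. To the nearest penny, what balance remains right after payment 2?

£6,013.98

Monthly rate r = 16.6%/12 = 1.38333% = 0.0138333.
Each month: B ← B·(1+r) − £515.00.
Month 1: interest £94.90; balance after payment £6,439.90.
Month 2: interest £89.09; balance after payment £6,013.98.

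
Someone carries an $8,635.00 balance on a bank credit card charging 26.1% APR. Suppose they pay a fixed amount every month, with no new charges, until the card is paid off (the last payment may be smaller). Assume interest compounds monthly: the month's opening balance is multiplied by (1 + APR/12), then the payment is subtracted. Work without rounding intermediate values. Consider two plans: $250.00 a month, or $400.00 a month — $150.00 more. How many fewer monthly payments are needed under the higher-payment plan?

35 fewer payments

Monthly rate r = 26.1%/12 = 2.175% = 0.02175.
At $250.00/mo: n = ⌈−ln(1 − rB₀/P)/ln(1+r)⌉ = 65 payments (last $165.69); total interest = total paid − $8,635.00 = $7,530.69.
At $400.00/mo: 30 payments (last $186.97); total interest $3,151.97.
Payments saved = 65 − 30 = 35.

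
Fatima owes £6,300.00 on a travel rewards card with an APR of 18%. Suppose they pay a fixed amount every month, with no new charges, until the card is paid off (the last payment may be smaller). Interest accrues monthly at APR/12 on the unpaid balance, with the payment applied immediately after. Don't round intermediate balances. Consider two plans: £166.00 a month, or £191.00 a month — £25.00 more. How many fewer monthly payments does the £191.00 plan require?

11 fewer payments

Monthly rate r = 18%/12 = 1.5% = 0.015.
At £166.00/mo: n = ⌈−ln(1 − rB₀/P)/ln(1+r)⌉ = 57 payments (last £95.39); total interest = total paid − £6,300.00 = £3,091.39.
At £191.00/mo: 46 payments (last £163.65); total interest £2,458.65.
Payments saved = 57 − 46 = 11.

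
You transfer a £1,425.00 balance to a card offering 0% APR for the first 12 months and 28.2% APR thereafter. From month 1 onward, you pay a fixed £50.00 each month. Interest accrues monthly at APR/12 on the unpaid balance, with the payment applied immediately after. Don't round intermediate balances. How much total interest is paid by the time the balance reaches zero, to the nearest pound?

Promo months 1–12 at r₀ = 0%/12 = 0; months 13+ at r₁ = 28.2%/12 = 0.0235.
After month 12 (no interest yet): B = £1,425.00 − 12·£50.00 = £825.00.
Then at r₁ with £50.00/mo: n₂ = −ln(1 − r₁·B/P)/ln(1+r₁) ≈ 21.12 → 22 more payments.
Total paid = 33·£50.00 + £6.14 = £1,656.14; interest = £1,656.14 − £1,425.00 = £231.14.

£231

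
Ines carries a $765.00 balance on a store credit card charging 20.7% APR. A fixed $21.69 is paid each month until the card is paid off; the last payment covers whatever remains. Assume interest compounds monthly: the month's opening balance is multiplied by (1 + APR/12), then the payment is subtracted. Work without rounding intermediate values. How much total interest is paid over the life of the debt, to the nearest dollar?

$424

Monthly rate r = 20.7%/12 = 1.725% = 0.01725.
Payoff takes n = ⌈−ln(1 − rB₀/P)/ln(1+r)⌉ = ⌈54.816⌉ = 55 payments; the last is $17.74.
Total paid = 54·$21.69 + $17.74 = $1,189.00.
Total interest = total paid − principal = $1,189.00 − $765.00 = $424.00.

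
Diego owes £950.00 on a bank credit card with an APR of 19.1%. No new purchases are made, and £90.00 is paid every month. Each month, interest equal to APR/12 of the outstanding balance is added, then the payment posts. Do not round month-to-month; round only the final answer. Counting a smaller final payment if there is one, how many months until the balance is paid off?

Monthly rate r = 19.1%/12 = 1.59167% = 0.0159167.
Recurrence: B ← B·(1+r) − £90.00.
Month 1: interest £15.12; balance after payment £875.12.
Month 2: interest £13.93; balance after payment £799.05.
Closed form: n = −ln(1 − rB₀/P)/ln(1+r) = −ln(0.83199)/ln(1.01592) ≈ 11.648, so the balance reaches zero during payment 12.

12 payments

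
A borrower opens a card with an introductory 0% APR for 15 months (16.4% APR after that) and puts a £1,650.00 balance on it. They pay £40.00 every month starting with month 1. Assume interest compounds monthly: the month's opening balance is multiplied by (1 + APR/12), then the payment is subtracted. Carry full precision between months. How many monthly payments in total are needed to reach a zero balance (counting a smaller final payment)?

48 payments

Promo months 1–15 at r₀ = 0%/12 = 0; months 16+ at r₁ = 16.4%/12 = 0.0136667.
After month 15 (no interest yet): B = £1,650.00 − 15·£40.00 = £1,050.00.
Then at r₁ with £40.00/mo: n₂ = −ln(1 − r₁·B/P)/ln(1+r₁) ≈ 32.73 → 33 more payments.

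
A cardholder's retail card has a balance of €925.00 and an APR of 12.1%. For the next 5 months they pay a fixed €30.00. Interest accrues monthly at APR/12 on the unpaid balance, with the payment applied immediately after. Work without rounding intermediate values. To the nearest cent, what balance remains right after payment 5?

Monthly rate r = 12.1%/12 = 1.00833% = 0.0100833.
Each month: B ← B·(1+r) − €30.00.
Month 1: interest €9.33; balance after payment €904.33.
Month 2: interest €9.12; balance after payment €883.45.
Month 3: interest €8.91; balance after payment €862.35.
Month 4: interest €8.70; balance after payment €841.05.
Month 5: interest €8.48; balance after payment €819.53.

€819.53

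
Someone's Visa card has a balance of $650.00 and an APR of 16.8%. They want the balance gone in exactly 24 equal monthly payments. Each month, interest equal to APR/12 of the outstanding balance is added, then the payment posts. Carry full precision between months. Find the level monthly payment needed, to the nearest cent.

$32.08

Monthly rate r = 16.8%/12 = 1.4% = 0.014.
Level-payment amortization: P = B₀·r / (1 − (1+r)^(−n)) = 650.00·0.014 / (1 − 1.014^(−24)).
Denominator 1 − (1+r)^(−24) = 0.283709683.
P = 9.1 / 0.283709683 ≈ 32.08.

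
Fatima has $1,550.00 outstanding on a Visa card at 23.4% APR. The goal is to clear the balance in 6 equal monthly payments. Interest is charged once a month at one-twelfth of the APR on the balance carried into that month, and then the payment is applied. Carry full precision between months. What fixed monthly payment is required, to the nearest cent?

$276.25

Monthly rate r = 23.4%/12 = 1.95% = 0.0195.
Level-payment amortization: P = B₀·r / (1 − (1+r)^(−n)) = 1550.00·0.0195 / (1 − 1.0195^(−6)).
Denominator 1 − (1+r)^(−6) = 0.109412451.
P = 30.225 / 0.109412451 ≈ 276.25.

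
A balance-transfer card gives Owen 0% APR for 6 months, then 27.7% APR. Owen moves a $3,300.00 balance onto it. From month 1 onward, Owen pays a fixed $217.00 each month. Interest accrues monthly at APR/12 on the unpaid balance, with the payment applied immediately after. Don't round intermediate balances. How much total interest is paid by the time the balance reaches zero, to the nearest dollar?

Promo months 1–6 at r₀ = 0%/12 = 0; months 7+ at r₁ = 27.7%/12 = 0.0230833.
After month 6 (no interest yet): B = $3,300.00 − 6·$217.00 = $1,998.00.
Then at r₁ with $217.00/mo: n₂ = −ln(1 − r₁·B/P)/ln(1+r₁) ≈ 10.47 → 11 more payments.
Total paid = 16·$217.00 + $102.64 = $3,574.64; interest = $3,574.64 − $3,300.00 = $274.64.

$275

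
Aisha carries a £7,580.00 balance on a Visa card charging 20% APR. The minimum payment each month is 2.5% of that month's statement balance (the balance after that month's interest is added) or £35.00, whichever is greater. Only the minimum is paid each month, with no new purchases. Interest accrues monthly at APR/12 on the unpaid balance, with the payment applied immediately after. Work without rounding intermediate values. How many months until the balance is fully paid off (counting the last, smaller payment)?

Monthly rate r = 20%/12 = 1.66667% = 0.0166667.
While 2.5% of the post-interest balance exceeds £35.00, each month B ← (B·(1+r))·(1 − 0.025), i.e. B shrinks by the factor (1+r)·0.975 = 0.99125.
This holds for months 1–195. Entering month 196 the balance is £1,365.82; 2.5% of the post-interest balance is now below £35.00, so the flat £35.00 minimum applies from here.
From month 196 a fixed £35.00 at rate r clears £1,365.82 in 64 more payments. Total: 195 + 64 = 259 months.

259 months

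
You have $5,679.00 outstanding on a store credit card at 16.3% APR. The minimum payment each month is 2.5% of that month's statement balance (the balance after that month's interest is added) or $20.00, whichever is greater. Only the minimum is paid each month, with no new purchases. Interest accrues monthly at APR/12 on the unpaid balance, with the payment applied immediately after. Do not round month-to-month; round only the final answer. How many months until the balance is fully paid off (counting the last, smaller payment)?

224 months

Monthly rate r = 16.3%/12 = 1.35833% = 0.0135833.
While 2.5% of the post-interest balance exceeds $20.00, each month B ← (B·(1+r))·(1 − 0.025), i.e. B shrinks by the factor (1+r)·0.975 = 0.98824.
This holds for months 1–167. Entering month 168 the balance is $788.08; 2.5% of the post-interest balance is now below $20.00, so the flat $20.00 minimum applies from here.
From month 168 a fixed $20.00 at rate r clears $788.08 in 57 more payments. Total: 167 + 57 = 224 months.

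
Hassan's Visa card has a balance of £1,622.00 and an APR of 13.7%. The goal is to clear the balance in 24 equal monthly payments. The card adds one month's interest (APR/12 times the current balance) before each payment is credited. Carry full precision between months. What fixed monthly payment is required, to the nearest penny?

£77.65

Monthly rate r = 13.7%/12 = 1.14167% = 0.0114167.
Level-payment amortization: P = B₀·r / (1 − (1+r)^(−n)) = 1622.00·0.0114167 / (1 − 1.01142^(−24)).
Denominator 1 − (1+r)^(−24) = 0.23848676.
P = 18.5178 / 0.23848676 ≈ 77.65.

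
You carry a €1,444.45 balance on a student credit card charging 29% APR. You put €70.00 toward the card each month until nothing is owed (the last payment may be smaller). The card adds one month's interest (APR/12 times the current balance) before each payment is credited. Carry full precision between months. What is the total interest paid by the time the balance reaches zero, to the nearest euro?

€580

Monthly rate r = 29%/12 = 2.41667% = 0.0241667.
Payoff takes n = ⌈−ln(1 − rB₀/P)/ln(1+r)⌉ = ⌈28.917⌉ = 29 payments; the last is €64.23.
Total paid = 28·€70.00 + €64.23 = €2,024.23.
Total interest = total paid − principal = €2,024.23 − €1,444.45 = €579.78.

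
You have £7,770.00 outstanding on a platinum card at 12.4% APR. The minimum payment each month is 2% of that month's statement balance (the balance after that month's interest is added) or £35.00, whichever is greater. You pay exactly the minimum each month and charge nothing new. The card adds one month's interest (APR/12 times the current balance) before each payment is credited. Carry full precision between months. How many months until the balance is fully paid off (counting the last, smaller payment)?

221 months

Monthly rate r = 12.4%/12 = 1.03333% = 0.0103333.
While 2% of the post-interest balance exceeds £35.00, each month B ← (B·(1+r))·(1 − 0.02), i.e. B shrinks by the factor (1+r)·0.98 = 0.99013.
This holds for months 1–152. Entering month 153 the balance is £1,719.56; 2% of the post-interest balance is now below £35.00, so the flat £35.00 minimum applies from here.
From month 153 a fixed £35.00 at rate r clears £1,719.56 in 69 more payments. Total: 152 + 69 = 221 months.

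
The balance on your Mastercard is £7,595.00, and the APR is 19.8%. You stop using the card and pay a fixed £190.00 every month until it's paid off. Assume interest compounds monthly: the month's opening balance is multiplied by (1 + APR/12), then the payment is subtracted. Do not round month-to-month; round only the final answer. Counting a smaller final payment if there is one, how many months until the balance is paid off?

66 months

Monthly rate r = 19.8%/12 = 1.65% = 0.0165.
Recurrence: B ← B·(1+r) − £190.00.
Month 1: interest £125.32; balance after payment £7,530.32.
Month 2: interest £124.25; balance after payment £7,464.57.
Closed form: n = −ln(1 − rB₀/P)/ln(1+r) = −ln(0.34043)/ln(1.0165) ≈ 65.842, so the balance reaches zero during payment 66.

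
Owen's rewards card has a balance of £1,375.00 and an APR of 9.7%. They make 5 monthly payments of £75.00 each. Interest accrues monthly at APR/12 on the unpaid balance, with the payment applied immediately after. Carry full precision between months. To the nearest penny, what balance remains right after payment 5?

Monthly rate r = 9.7%/12 = 0.808333% = 0.00808333.
Each month: B ← B·(1+r) − £75.00.
Month 1: interest £11.11; balance after payment £1,311.11.
Month 2: interest £10.60; balance after payment £1,246.71.
Month 3: interest £10.08; balance after payment £1,181.79.
Month 4: interest £9.55; balance after payment £1,116.34.
Month 5: interest £9.02; balance after payment £1,050.37.

£1,050.37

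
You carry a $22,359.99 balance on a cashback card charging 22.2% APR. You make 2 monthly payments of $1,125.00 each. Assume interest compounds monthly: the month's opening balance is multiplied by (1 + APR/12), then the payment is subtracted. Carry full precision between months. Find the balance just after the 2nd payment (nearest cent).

Monthly rate r = 22.2%/12 = 1.85% = 0.0185.
Each month: B ← B·(1+r) − $1,125.00.
Month 1: interest $413.66; balance after payment $21,648.65.
Month 2: interest $400.50; balance after payment $20,924.15.

$20,924.15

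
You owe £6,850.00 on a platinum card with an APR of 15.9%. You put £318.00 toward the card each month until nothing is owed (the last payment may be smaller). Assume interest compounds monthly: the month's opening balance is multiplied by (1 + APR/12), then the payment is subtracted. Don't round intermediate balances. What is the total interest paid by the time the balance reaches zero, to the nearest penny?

£1,269.17

Monthly rate r = 15.9%/12 = 1.325% = 0.01325.
Payoff takes n = ⌈−ln(1 − rB₀/P)/ln(1+r)⌉ = ⌈25.530⌉ = 26 payments; the last is £169.17.
Total paid = 25·£318.00 + £169.17 = £8,119.17.
Total interest = total paid − principal = £8,119.17 − £6,850.00 = £1,269.17.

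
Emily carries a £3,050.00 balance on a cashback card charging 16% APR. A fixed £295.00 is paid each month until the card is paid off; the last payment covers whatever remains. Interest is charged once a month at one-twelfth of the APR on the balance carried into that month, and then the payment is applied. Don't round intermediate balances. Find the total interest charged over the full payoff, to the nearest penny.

Monthly rate r = 16%/12 = 1.33333% = 0.0133333.
Payoff takes n = ⌈−ln(1 − rB₀/P)/ln(1+r)⌉ = ⌈11.199⌉ = 12 payments; the last is £58.93.
Total paid = 11·£295.00 + £58.93 = £3,303.93.
Total interest = total paid − principal = £3,303.93 − £3,050.00 = £253.93.

£253.93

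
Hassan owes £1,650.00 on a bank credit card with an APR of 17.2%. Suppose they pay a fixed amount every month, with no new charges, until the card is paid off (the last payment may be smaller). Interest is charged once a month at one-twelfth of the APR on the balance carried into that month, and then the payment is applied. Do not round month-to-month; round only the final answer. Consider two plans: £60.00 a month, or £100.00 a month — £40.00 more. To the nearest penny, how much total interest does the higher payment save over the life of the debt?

£216.80

Monthly rate r = 17.2%/12 = 1.43333% = 0.0143333.
At £60.00/mo: n = ⌈−ln(1 − rB₀/P)/ln(1+r)⌉ = 36 payments (last £12.91); total interest = total paid − £1,650.00 = £462.91.
At £100.00/mo: 19 payments (last £96.11); total interest £246.11.
Interest saved = £462.91 − £246.11 = £216.80.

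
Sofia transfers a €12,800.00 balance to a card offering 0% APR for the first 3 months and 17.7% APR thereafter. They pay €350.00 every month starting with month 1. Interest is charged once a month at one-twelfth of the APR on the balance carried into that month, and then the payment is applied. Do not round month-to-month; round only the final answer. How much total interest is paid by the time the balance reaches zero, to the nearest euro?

Promo months 1–3 at r₀ = 0%/12 = 0; months 4+ at r₁ = 17.7%/12 = 0.01475.
After month 3 (no interest yet): B = €12,800.00 − 3·€350.00 = €11,750.00.
Then at r₁ with €350.00/mo: n₂ = −ln(1 − r₁·B/P)/ln(1+r₁) ≈ 46.68 → 47 more payments.
Total paid = 49·€350.00 + €239.73 = €17,389.73; interest = €17,389.73 − €12,800.00 = €4,589.73.

€4,590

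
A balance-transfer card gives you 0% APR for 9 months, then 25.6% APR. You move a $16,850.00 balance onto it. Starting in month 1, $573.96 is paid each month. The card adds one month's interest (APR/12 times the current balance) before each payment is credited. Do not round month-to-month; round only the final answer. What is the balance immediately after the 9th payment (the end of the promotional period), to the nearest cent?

$11,684.36

Promo months 1–9 at r₀ = 0%/12 = 0; months 10+ at r₁ = 25.6%/12 = 0.0213333.
After month 9 (no interest yet): B = $16,850.00 − 9·$573.96 = $11,684.36.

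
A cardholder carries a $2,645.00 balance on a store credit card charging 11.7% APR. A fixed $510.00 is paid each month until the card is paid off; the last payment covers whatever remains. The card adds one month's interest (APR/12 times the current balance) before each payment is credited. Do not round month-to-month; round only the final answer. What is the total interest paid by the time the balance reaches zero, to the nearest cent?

Monthly rate r = 11.7%/12 = 0.975% = 0.00975.
Payoff takes n = ⌈−ln(1 − rB₀/P)/ln(1+r)⌉ = ⌈5.348⌉ = 6 payments; the last is $177.99.
Total paid = 5·$510.00 + $177.99 = $2,727.99.
Total interest = total paid − principal = $2,727.99 − $2,645.00 = $82.99.

$82.99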